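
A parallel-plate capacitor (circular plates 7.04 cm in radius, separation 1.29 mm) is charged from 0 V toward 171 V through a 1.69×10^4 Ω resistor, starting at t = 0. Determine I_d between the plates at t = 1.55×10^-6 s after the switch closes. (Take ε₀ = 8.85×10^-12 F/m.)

4.29×10^-3 A

C = ε₀A/d = (8.85×10^-12)(0.01557)/(1.29×10^-3) = 1.068×10^-10 F, so τ = RC = 1.805×10^-6 s.
The conduction current is I(t) = (V₀/R) e^(−t/τ), and the displacement current between the plates equals it.
t/τ = 0.8587; I_d = (171/1.69×10^4) · e^(−0.8587) = (0.01012)(0.4237) = 4.29×10^-3 A.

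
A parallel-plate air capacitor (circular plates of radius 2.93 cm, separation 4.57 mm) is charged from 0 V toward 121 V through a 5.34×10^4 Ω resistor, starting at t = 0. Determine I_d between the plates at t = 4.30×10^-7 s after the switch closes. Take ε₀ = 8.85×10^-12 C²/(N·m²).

C = ε₀A/d = (8.85×10^-12)(2.697×10^-3)/(4.57×10^-3) = 5.223×10^-12 F and τ = RC = 2.789×10^-7 s. I_d in the gap equals the RC charging current.
I_d(t) = (V₀/R) e^(−t/τ) = 2.266×10^-3 · e^(−1.542) = 4.85×10^-4 A.

4.85×10^-4 A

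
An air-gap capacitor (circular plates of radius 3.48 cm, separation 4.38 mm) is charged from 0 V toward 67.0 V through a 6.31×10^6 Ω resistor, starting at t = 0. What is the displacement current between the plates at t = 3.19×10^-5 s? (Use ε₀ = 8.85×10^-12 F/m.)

5.50×10^-6 A

C = ε₀A/d = (8.85×10^-12)(3.805×10^-3)/(4.38×10^-3) = 7.688×10^-12 F and τ = RC = 4.851×10^-5 s. I_d in the gap equals the RC charging current.
I_d(t) = (V₀/R) e^(−t/τ) = 1.062×10^-5 · e^(−0.6576) = 5.50×10^-6 A.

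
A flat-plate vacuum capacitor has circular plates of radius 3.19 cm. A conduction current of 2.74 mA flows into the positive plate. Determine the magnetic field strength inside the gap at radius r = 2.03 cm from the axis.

1.09×10^-8 T

No conduction current crosses the gap, so I_d there equals the 2.74×10^-3 A in the leads.
An Ampèrian loop of radius r encloses a fraction (r/R)² of I_d. Then B·2πr = μ₀ I_d (r/R)², giving B = μ₀ I_d r/(2πR²) = 1.09×10^-8 T.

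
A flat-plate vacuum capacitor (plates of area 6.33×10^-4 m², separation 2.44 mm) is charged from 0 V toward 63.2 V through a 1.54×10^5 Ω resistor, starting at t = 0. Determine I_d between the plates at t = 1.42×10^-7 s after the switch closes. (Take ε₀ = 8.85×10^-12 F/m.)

C = ε₀A/d = (8.85×10^-12)(6.33×10^-4)/(2.44×10^-3) = 2.296×10^-12 F, so τ = RC = 3.536×10^-7 s.
The conduction current is I(t) = (V₀/R) e^(−t/τ), and the displacement current between the plates equals it.
t/τ = 0.4016; I_d = (63.2/1.54×10^5) · e^(−0.4016) = (4.104×10^-4)(0.6692) = 2.75×10^-4 A.

2.75×10^-4 A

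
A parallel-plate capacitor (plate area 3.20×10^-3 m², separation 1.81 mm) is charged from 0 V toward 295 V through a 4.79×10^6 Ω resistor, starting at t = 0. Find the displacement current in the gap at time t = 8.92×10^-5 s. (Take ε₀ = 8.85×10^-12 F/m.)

C = ε₀A/d = (8.85×10^-12)(3.20×10^-3)/(1.81×10^-3) = 1.565×10^-11 F, so τ = RC = 7.496×10^-5 s.
The conduction current is I(t) = (V₀/R) e^(−t/τ), and the displacement current between the plates equals it.
t/τ = 1.190; I_d = (295/4.79×10^6) · e^(−1.190) = (6.159×10^-5)(0.3042) = 1.87×10^-5 A.

1.87×10^-5 A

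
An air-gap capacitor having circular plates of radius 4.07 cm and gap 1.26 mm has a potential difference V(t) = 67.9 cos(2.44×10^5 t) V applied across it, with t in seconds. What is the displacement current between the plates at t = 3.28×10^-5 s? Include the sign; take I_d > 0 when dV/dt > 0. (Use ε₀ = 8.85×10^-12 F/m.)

C = ε₀A/d = (8.85×10^-12)(5.204×10^-3)/(1.26×10^-3) = 3.655×10^-11 F. dV/dt = V₀ω·−sin(ωt); at ωt = 8.0032 rad this factor is -0.9889.
I_d = C dV/dt = (3.655×10^-11)(67.9)(2.44×10^5)(-0.9889) = -5.99×10^-4 A.

-5.99×10^-4 A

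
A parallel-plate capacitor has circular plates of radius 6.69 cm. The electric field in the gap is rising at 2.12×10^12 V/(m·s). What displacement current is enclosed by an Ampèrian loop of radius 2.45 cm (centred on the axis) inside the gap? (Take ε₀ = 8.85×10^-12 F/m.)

Total displacement current: I_d = ε₀(πR²)(dE/dt) = (8.85×10^-12)(0.01406)(2.12×10^12) = 0.2638 A.
Since J_d is uniform, the enclosed fraction is (r/R)² = 0.1341, giving I_d,enc = 0.0354 A.

0.0354 A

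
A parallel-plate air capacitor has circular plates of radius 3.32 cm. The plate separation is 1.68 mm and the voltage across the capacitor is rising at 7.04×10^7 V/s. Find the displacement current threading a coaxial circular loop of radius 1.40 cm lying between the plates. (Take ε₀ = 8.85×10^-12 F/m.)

2.28×10^-4 A

With E = V/d, dE/dt = 4.190×10^10 V/(m·s) and πR² = 3.463×10^-3 m², giving I_d = ε₀ πR² dE/dt = 1.284×10^-3 A.
Since J_d is uniform, the enclosed fraction is (r/R)² = 0.1778, giving I_d,enc = 2.28×10^-4 A.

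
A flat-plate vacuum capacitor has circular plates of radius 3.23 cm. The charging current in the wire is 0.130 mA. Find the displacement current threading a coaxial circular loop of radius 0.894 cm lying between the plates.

9.96×10^-6 A

By continuity the displacement current in the gap matches the conduction current: I_d = 1.30×10^-4 A.
Through an area πr² the displacement current is I_d·(πr²/πR²) = I_d (r/R)² = 9.96×10^-6 A.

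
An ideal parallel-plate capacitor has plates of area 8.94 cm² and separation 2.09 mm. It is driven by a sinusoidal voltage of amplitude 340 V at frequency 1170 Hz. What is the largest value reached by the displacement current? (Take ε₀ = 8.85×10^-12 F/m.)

9.46×10^-6 A

C = ε₀A/d = (8.85×10^-12)(8.94×10^-4)/(2.09×10^-3) = 3.786×10^-12 F; ω = 2πf = 7351 rad/s.
I_d = C dV/dt, so |I_d|_max = C V₀ ω = (3.786×10^-12)(340)(7351) = 9.46×10^-6 A.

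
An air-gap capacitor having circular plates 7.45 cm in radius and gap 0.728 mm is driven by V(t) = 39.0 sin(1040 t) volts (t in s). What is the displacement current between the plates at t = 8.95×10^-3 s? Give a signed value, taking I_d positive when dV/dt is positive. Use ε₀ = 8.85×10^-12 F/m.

dE/dt = (V₀ω/d)·cos(ωt) with ωt = 9.308 rad: (39.0)(1040)(-0.9932)/(7.28×10^-4) = -5.534×10^7 V/(m·s).
I_d = ε₀ A dE/dt = (8.85×10^-12)(0.01744)(-5.534×10^7) = -8.54×10^-6 A.

-8.54×10^-6 A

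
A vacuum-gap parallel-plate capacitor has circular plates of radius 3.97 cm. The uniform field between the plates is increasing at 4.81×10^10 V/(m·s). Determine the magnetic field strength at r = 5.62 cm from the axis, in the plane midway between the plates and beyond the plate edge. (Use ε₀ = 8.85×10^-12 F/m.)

7.50×10^-9 T

I_d = ε₀ dΦ_E/dt = ε₀ πR² (dE/dt) = (8.85×10^-12)(4.951×10^-3)(4.81×10^10) = 2.108×10^-3 A through the full plate area.
Outside the plates the loop encloses all of I_d, so B·2πr = μ₀ I_d and B = 7.50×10^-9 T.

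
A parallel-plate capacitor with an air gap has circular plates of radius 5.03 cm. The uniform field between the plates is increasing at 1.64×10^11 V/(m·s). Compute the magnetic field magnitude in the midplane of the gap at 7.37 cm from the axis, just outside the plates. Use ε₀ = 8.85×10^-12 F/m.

Total displacement current: I_d = ε₀(πR²)(dE/dt) = (8.85×10^-12)(7.949×10^-3)(1.64×10^11) = 0.01154 A.
Outside the plates the loop encloses all of I_d, so B·2πr = μ₀ I_d and B = 3.13×10^-8 T.

3.13×10^-8 T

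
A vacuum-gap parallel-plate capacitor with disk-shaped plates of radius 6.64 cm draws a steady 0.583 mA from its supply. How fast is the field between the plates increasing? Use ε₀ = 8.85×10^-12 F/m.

4.76×10^9 V/(m·s)

The displacement current between the plates equals the conduction current, I_d = 0.583 mA.
Inverting I_d = ε₀ A dE/dt gives dE/dt = 5.83×10^-4 / (8.85×10^-12 · 0.01385) = 4.76×10^9 V/(m·s).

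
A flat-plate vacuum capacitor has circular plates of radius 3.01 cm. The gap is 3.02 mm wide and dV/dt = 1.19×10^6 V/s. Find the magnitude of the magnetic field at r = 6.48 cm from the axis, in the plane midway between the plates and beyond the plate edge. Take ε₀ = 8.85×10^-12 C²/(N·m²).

3.06×10^-11 T

With E = V/d, dE/dt = 3.940×10^8 V/(m·s) and πR² = 2.846×10^-3 m², giving I_d = ε₀ πR² dE/dt = 9.924×10^-6 A.
With r > R the enclosed displacement current is the full I_d; B = μ₀ I_d / (2πr) = 3.06×10^-11 T.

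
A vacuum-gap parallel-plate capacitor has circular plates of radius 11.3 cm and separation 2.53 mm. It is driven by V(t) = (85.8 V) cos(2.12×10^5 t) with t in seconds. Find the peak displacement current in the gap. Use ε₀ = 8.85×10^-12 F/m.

The displacement current equals the conduction current C dV/dt, which peaks at C V₀ ω.
With C = ε₀A/d = (8.85×10^-12)(0.04011)/(2.53×10^-3) = 1.403×10^-10 F and ω = 2.12×10^5 rad/s, I_d,max = (1.403×10^-10)(85.8)(2.12×10^5) = 2.55×10^-3 A.

2.55×10^-3 A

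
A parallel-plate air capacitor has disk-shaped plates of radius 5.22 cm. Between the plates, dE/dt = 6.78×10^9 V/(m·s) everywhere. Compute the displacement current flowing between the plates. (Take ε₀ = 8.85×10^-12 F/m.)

5.14×10^-4 A

I_d = ε₀ A (dE/dt) = (8.85×10^-12)(8.560×10^-3 m²)(6.78×10^9) = 5.14×10^-4 A.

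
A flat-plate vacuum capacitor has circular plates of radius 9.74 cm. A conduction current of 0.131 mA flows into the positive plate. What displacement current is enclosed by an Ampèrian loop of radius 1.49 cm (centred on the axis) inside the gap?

3.07×10^-6 A

Between the plates the displacement current equals the wire current: I_d = 0.131 mA = 1.31×10^-4 A.
The field is uniform, so I_d,enc = I_d (r/R)² = (1.31×10^-4)(1.49/9.74)² = 3.07×10^-6 A.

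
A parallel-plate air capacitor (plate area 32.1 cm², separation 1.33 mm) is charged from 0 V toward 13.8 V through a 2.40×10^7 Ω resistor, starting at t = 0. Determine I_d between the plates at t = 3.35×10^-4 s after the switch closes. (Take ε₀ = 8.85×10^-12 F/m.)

With C = ε₀A/d = (8.85×10^-12)(3.21×10^-3)/(1.33×10^-3) = 2.136×10^-11 F, the time constant is τ = RC = 5.126×10^-4 s, so t/τ = 0.6535 and e^(−t/τ) = 0.5202.
I_d = I_cond = (V₀/R) e^(−t/τ) = (5.750×10^-7)(0.5202) = 2.99×10^-7 A.

2.99×10^-7 A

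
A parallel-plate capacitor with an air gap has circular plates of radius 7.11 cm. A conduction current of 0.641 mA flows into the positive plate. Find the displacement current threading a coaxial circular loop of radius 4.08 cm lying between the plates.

2.11×10^-4 A

Between the plates the displacement current equals the wire current: I_d = 0.641 mA = 6.41×10^-4 A.
Through an area πr² the displacement current is I_d·(πr²/πR²) = I_d (r/R)² = 2.11×10^-4 A.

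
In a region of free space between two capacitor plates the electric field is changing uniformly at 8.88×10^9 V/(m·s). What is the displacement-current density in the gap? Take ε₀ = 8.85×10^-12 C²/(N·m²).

0.0786 A/m²

J_d = ε₀ ∂E/∂t, so J_d = 0.0786 A/m².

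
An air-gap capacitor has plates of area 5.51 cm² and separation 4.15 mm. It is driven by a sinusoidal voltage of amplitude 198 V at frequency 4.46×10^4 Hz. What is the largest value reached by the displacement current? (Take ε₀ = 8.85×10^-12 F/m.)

The displacement current equals the conduction current C dV/dt, which peaks at C V₀ ω.
With C = ε₀A/d = (8.85×10^-12)(5.51×10^-4)/(4.15×10^-3) = 1.175×10^-12 F and ω = 2πf = 2.802×10^5 rad/s, I_d,max = (1.175×10^-12)(198)(2.802×10^5) = 6.52×10^-5 A.

6.52×10^-5 A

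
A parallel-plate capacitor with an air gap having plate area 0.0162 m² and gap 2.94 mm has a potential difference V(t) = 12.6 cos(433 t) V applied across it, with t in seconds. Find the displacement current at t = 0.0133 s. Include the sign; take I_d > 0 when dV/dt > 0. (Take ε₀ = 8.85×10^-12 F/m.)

1.33×10^-7 A

dV/dt = (12.6)(433)·−sin(5.7589) = 2731 V/s.
I_d = C dV/dt with C = ε₀A/d = (8.85×10^-12)(0.0162)/(2.94×10^-3) = 4.877×10^-11 F, so I_d = (4.877×10^-11)(2731) = 1.33×10^-7 A.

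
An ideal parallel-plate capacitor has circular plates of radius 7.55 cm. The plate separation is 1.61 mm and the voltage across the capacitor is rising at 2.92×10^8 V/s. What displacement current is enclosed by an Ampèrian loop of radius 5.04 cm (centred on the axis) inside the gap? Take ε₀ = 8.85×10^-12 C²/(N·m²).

I_d = C dV/dt with C = ε₀πR²/d = 9.845×10^-11 F, so I_d = (9.845×10^-11)(2.92×10^8) = 0.02875 A.
The field is uniform, so I_d,enc = I_d (r/R)² = (0.02875)(5.04/7.55)² = 0.0128 A.

0.0128 A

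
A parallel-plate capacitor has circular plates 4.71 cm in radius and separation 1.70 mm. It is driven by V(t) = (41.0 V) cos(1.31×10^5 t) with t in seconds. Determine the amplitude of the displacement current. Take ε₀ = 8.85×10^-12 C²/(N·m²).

(dE/dt)_max = V₀ω/d = 3.159×10^9 V/(m·s); ω = 1.31×10^5 rad/s.
I_d,max = ε₀ A (dE/dt)_max = (8.85×10^-12)(6.969×10^-3)(3.159×10^9) = 1.95×10^-4 A.

1.95×10^-4 A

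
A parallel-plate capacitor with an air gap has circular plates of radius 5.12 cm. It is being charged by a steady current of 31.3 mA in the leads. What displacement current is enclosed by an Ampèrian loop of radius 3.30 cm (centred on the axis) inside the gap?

Between the plates the displacement current equals the wire current: I_d = 31.3 mA = 0.0313 A.
Through an area πr² the displacement current is I_d·(πr²/πR²) = I_d (r/R)² = 0.0130 A.

0.0130 A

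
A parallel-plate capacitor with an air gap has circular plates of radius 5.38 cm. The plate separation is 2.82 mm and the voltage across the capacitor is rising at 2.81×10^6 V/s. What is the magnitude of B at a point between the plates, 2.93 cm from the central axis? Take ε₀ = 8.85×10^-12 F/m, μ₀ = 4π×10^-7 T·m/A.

1.62×10^-10 T

I_d = C dV/dt with C = ε₀πR²/d = 2.854×10^-11 F, so I_d = (2.854×10^-11)(2.81×10^6) = 8.020×10^-5 A.
For r < R the Ampère–Maxwell law gives B(2πr) = μ₀ I_d (r²/R²), so B = μ₀ I_d r/(2πR²) = (4π×10^-7)(8.020×10^-5)(0.0293)/(2π·0.0538²) = 1.62×10^-10 T.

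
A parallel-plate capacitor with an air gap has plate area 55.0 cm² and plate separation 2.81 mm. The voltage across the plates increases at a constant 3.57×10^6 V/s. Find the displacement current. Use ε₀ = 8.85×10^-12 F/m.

C = ε₀A/d = (8.85×10^-12)(5.50×10^-3)/(2.81×10^-3) = 1.732×10^-11 F.
I_d = C dV/dt = (1.732×10^-11)(3.57×10^6) = 6.18×10^-5 A.

6.18×10^-5 A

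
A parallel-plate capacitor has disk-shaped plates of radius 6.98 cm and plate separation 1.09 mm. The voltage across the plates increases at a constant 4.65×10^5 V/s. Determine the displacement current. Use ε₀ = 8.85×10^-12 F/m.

5.78×10^-5 A

The field between the plates is E = V/d, so dE/dt = (4.65×10^5)/(1.09×10^-3 m) = 4.266×10^8 V/(m·s).
I_d = ε₀ A (dE/dt) = (8.85×10^-12)(0.01531)(4.266×10^8) = 5.78×10^-5 A.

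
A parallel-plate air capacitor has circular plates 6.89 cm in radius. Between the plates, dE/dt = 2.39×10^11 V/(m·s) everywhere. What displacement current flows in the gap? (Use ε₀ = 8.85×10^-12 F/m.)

0.0315 A

With a uniform field, Φ_E = EA, so I_d = ε₀ A dE/dt = 0.0315 A.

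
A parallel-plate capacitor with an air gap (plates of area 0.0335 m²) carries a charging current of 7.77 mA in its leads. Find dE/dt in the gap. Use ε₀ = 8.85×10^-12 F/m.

2.62×10^10 V/(m·s)

Charge continuity gives I_d = I = 7.77×10^-3 A between the plates.
Then dE/dt = I_d/(ε₀A) = 2.62×10^10 V/(m·s).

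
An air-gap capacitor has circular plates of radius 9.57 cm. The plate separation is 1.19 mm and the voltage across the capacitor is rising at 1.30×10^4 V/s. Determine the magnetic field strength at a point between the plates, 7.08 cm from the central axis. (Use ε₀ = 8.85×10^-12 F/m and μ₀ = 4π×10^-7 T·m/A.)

4.30×10^-12 T

With E = V/d, dE/dt = 1.092×10^7 V/(m·s) and πR² = 0.02877 m², giving I_d = ε₀ πR² dE/dt = 2.780×10^-6 A.
∮B·dl = μ₀ I_d,enc with I_d,enc = I_d r²/R² = 1.522×10^-6 A; so B = μ₀ I_d,enc/(2πr) = 4.30×10^-12 T.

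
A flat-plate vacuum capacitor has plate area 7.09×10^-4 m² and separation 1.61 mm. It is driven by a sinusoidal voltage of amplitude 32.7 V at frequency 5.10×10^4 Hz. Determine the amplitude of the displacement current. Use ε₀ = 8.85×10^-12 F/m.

The displacement current equals the conduction current C dV/dt, which peaks at C V₀ ω.
With C = ε₀A/d = (8.85×10^-12)(7.09×10^-4)/(1.61×10^-3) = 3.897×10^-12 F and ω = 2πf = 3.204×10^5 rad/s, I_d,max = (3.897×10^-12)(32.7)(3.204×10^5) = 4.08×10^-5 A.

4.08×10^-5 A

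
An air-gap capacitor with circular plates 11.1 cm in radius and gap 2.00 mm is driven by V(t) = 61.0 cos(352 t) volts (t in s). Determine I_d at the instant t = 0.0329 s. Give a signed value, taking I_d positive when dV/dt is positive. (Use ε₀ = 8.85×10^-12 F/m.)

dV/dt = (61.0)(352)·−sin(11.5808) = 1.790×10^4 V/s.
I_d = C dV/dt with C = ε₀A/d = (8.85×10^-12)(0.03871)/(2.00×10^-3) = 1.713×10^-10 F, so I_d = (1.713×10^-10)(1.790×10^4) = 3.07×10^-6 A.

3.07×10^-6 A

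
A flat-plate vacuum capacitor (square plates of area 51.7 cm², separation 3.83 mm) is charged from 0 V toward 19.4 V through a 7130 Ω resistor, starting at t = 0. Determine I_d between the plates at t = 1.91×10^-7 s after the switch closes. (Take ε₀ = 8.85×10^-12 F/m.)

2.89×10^-4 A

With C = ε₀A/d = (8.85×10^-12)(5.17×10^-3)/(3.83×10^-3) = 1.195×10^-11 F, the time constant is τ = RC = 8.520×10^-8 s, so t/τ = 2.242 and e^(−t/τ) = 0.1062.
I_d = I_cond = (V₀/R) e^(−t/τ) = (2.721×10^-3)(0.1062) = 2.89×10^-4 A.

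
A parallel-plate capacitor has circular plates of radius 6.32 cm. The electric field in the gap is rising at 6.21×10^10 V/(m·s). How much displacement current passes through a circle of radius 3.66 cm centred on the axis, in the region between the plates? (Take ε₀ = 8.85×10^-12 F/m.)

2.31×10^-3 A

Through the whole plate area (πR² = 0.01255 m²), I_d = ε₀ πR² dE/dt = 6.897×10^-3 A.
The field is uniform, so I_d,enc = I_d (r/R)² = (6.897×10^-3)(3.66/6.32)² = 2.31×10^-3 A.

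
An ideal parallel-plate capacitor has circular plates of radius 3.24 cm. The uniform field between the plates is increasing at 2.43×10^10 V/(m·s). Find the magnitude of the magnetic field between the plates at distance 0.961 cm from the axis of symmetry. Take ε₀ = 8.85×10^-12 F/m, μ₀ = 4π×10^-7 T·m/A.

1.30×10^-9 T

Total displacement current: I_d = ε₀(πR²)(dE/dt) = (8.85×10^-12)(3.298×10^-3)(2.43×10^10) = 7.093×10^-4 A.
∮B·dl = μ₀ I_d,enc with I_d,enc = I_d r²/R² = 6.240×10^-5 A; so B = μ₀ I_d,enc/(2πr) = 1.30×10^-9 T.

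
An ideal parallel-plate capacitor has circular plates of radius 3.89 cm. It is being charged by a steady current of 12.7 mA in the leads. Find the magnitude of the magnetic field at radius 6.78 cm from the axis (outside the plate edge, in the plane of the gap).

By continuity the displacement current in the gap matches the conduction current: I_d = 0.0127 A.
With r > R the enclosed displacement current is the full I_d; B = μ₀ I_d / (2πr) = 3.75×10^-8 T.

3.75×10^-8 T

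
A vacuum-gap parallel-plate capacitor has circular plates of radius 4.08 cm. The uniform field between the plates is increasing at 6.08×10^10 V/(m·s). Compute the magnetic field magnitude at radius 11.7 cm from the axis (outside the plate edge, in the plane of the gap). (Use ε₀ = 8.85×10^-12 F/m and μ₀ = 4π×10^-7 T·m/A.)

Through the whole plate area (πR² = 5.230×10^-3 m²), I_d = ε₀ πR² dE/dt = 2.814×10^-3 A.
For r ≥ R the full I_d is enclosed: B = μ₀ I_d/(2πr) = (4π×10^-7)(2.814×10^-3)/(2π·0.117) = 4.81×10^-9 T.

4.81×10^-9 T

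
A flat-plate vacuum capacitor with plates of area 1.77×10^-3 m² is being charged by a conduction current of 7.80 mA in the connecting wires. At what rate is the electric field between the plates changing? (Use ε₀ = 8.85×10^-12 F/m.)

The displacement current between the plates equals the conduction current, I_d = 7.80 mA.
Inverting I_d = ε₀ A dE/dt gives dE/dt = 7.80×10^-3 / (8.85×10^-12 · 1.77×10^-3) = 4.98×10^11 V/(m·s).

4.98×10^11 V/(m·s)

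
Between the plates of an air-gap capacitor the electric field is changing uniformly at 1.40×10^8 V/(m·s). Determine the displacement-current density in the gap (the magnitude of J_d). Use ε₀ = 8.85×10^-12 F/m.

The displacement-current density is ε₀ ∂E/∂t = (8.85×10^-12)(1.40×10^8) = 1.24×10^-3 A/m².

1.24×10^-3 A/m²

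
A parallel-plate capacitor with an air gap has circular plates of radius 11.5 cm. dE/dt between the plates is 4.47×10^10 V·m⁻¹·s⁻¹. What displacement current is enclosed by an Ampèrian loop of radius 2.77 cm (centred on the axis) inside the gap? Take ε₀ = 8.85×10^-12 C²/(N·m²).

Through the whole plate area (πR² = 0.04155 m²), I_d = ε₀ πR² dE/dt = 0.01644 A.
Through an area πr² the displacement current is I_d·(πr²/πR²) = I_d (r/R)² = 9.54×10^-4 A.

9.54×10^-4 A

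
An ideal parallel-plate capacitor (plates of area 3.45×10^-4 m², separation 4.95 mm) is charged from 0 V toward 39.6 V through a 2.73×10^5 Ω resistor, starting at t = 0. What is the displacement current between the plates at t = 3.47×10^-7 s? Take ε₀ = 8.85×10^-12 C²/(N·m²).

1.85×10^-5 A

With C = ε₀A/d = (8.85×10^-12)(3.45×10^-4)/(4.95×10^-3) = 6.168×10^-13 F, the time constant is τ = RC = 1.684×10^-7 s, so t/τ = 2.061 and e^(−t/τ) = 0.1273.
I_d = I_cond = (V₀/R) e^(−t/τ) = (1.451×10^-4)(0.1273) = 1.85×10^-5 A.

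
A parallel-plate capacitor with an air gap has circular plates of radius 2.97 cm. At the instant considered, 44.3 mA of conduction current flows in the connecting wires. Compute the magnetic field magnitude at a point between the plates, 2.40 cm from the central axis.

2.41×10^-7 T

No conduction current crosses the gap, so I_d there equals the 0.0443 A in the leads.
An Ampèrian loop of radius r encloses a fraction (r/R)² of I_d. Then B·2πr = μ₀ I_d (r/R)², giving B = μ₀ I_d r/(2πR²) = 2.41×10^-7 T.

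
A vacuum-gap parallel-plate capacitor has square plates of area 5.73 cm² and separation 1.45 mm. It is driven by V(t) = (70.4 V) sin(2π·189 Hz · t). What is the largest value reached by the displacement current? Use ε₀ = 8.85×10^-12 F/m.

The displacement current equals the conduction current C dV/dt, which peaks at C V₀ ω.
With C = ε₀A/d = (8.85×10^-12)(5.73×10^-4)/(1.45×10^-3) = 3.497×10^-12 F and ω = 2πf = 1188 rad/s, I_d,max = (3.497×10^-12)(70.4)(1188) = 2.92×10^-7 A.

2.92×10^-7 A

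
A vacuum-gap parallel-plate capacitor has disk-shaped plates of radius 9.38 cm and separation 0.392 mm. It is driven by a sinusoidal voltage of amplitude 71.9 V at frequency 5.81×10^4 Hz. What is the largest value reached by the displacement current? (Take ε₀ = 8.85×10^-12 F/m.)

0.0164 A

(dE/dt)_max = V₀ω/d = 6.697×10^10 V/(m·s); ω = 2πf = 3.651×10^5 rad/s.
I_d,max = ε₀ A (dE/dt)_max = (8.85×10^-12)(0.02764)(6.697×10^10) = 0.0164 A.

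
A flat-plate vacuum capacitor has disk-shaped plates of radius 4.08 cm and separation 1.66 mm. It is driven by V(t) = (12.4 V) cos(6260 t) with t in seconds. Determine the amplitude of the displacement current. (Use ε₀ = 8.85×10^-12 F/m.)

2.16×10^-6 A

C = ε₀A/d = (8.85×10^-12)(5.230×10^-3)/(1.66×10^-3) = 2.788×10^-11 F; ω = 6260 rad/s.
I_d = C dV/dt, so |I_d|_max = C V₀ ω = (2.788×10^-11)(12.4)(6260) = 2.16×10^-6 A.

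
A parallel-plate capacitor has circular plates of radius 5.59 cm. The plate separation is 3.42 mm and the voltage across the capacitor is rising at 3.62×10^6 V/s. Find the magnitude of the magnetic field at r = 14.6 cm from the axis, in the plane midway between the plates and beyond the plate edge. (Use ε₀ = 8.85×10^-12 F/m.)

dE/dt = (dV/dt)/d = 1.058×10^9 V/(m·s); I_d = ε₀(πR²)(dE/dt) = (8.85×10^-12)(9.817×10^-3)(1.058×10^9) = 9.192×10^-5 A.
With r > R the enclosed displacement current is the full I_d; B = μ₀ I_d / (2πr) = 1.26×10^-10 T.

1.26×10^-10 T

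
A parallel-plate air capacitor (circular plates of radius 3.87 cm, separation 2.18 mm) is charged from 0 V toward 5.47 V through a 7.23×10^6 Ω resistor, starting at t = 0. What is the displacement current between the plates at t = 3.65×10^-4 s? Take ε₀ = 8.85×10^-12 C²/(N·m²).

C = ε₀A/d = (8.85×10^-12)(4.705×10^-3)/(2.18×10^-3) = 1.910×10^-11 F, so τ = RC = 1.381×10^-4 s.
The conduction current is I(t) = (V₀/R) e^(−t/τ), and the displacement current between the plates equals it.
t/τ = 2.643; I_d = (5.47/7.23×10^6) · e^(−2.643) = (7.566×10^-7)(0.07115) = 5.38×10^-8 A.

5.38×10^-8 A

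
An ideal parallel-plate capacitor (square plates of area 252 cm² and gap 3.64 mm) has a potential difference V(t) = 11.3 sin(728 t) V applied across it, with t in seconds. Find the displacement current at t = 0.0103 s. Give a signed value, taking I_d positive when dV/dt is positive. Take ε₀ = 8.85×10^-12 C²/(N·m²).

1.75×10^-7 A

dE/dt = (V₀ω/d)·cos(ωt) with ωt = 7.4984 rad: (11.3)(728)(0.3481)/(3.64×10^-3) = 7.867×10^5 V/(m·s).
I_d = ε₀ A dE/dt = (8.85×10^-12)(0.0252)(7.867×10^5) = 1.75×10^-7 A.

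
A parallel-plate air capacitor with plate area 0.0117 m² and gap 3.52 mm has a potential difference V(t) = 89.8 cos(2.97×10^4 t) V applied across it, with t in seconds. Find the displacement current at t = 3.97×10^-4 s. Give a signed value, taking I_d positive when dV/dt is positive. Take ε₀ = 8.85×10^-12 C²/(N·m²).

5.49×10^-5 A

dV/dt = (89.8)(2.97×10^4)·−sin(11.7909) = 1.867×10^6 V/s.
I_d = C dV/dt with C = ε₀A/d = (8.85×10^-12)(0.0117)/(3.52×10^-3) = 2.942×10^-11 F, so I_d = (2.942×10^-11)(1.867×10^6) = 5.49×10^-5 A.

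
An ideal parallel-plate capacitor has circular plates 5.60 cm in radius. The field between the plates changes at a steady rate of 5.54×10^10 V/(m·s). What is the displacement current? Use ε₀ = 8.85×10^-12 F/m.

4.83×10^-3 A

The displacement current is ε₀ times dΦ_E/dt = ε₀ A dE/dt = (8.85×10^-12)(9.852×10^-3)(5.54×10^10) = 4.83×10^-3 A.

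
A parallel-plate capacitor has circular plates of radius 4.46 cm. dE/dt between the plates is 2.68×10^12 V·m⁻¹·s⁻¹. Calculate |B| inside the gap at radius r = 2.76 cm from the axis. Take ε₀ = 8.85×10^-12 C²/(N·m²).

4.11×10^-7 T

Total displacement current: I_d = ε₀(πR²)(dE/dt) = (8.85×10^-12)(6.249×10^-3)(2.68×10^12) = 0.1482 A.
An Ampèrian loop of radius r encloses a fraction (r/R)² of I_d. Then B·2πr = μ₀ I_d (r/R)², giving B = μ₀ I_d r/(2πR²) = 4.11×10^-7 T.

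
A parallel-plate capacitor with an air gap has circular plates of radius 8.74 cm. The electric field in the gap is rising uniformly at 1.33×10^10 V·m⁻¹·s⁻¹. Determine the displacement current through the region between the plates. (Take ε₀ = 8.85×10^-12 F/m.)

I_d = ε₀ A (dE/dt) = (8.85×10^-12)(0.02400 m²)(1.33×10^10) = 2.82×10^-3 A.

2.82×10^-3 A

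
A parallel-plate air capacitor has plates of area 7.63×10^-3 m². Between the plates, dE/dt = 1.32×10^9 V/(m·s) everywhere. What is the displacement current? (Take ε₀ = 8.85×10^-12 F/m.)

I_d = ε₀ A (dE/dt) = (8.85×10^-12)(7.63×10^-3 m²)(1.32×10^9) = 8.91×10^-5 A.

8.91×10^-5 A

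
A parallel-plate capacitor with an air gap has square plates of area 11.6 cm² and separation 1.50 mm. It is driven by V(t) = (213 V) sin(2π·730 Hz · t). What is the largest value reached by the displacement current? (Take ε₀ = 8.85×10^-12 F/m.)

6.69×10^-6 A

C = ε₀A/d = (8.85×10^-12)(1.16×10^-3)/(1.50×10^-3) = 6.844×10^-12 F; ω = 2πf = 4587 rad/s.
I_d = C dV/dt, so |I_d|_max = C V₀ ω = (6.844×10^-12)(213)(4587) = 6.69×10^-6 A.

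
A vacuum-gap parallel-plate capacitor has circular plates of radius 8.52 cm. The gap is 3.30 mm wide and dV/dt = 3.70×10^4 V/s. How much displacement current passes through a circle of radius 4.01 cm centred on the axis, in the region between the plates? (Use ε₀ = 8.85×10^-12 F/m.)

5.01×10^-7 A

dE/dt = (dV/dt)/d = 1.121×10^7 V/(m·s); I_d = ε₀(πR²)(dE/dt) = (8.85×10^-12)(0.02280)(1.121×10^7) = 2.262×10^-6 A.
The field is uniform, so I_d,enc = I_d (r/R)² = (2.262×10^-6)(4.01/8.52)² = 5.01×10^-7 A.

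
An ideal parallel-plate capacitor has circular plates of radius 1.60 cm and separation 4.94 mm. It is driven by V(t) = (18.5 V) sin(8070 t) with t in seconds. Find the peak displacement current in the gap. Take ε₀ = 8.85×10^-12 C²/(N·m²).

The displacement current equals the conduction current C dV/dt, which peaks at C V₀ ω.
With C = ε₀A/d = (8.85×10^-12)(8.042×10^-4)/(4.94×10^-3) = 1.441×10^-12 F and ω = 8070 rad/s, I_d,max = (1.441×10^-12)(18.5)(8070) = 2.15×10^-7 A.

2.15×10^-7 A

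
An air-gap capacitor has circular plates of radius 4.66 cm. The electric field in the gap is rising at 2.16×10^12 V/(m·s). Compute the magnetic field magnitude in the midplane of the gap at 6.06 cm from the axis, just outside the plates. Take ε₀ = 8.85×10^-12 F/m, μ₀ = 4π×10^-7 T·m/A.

Through the whole plate area (πR² = 6.822×10^-3 m²), I_d = ε₀ πR² dE/dt = 0.1304 A.
Outside the plates the loop encloses all of I_d, so B·2πr = μ₀ I_d and B = 4.30×10^-7 T.

4.30×10^-7 T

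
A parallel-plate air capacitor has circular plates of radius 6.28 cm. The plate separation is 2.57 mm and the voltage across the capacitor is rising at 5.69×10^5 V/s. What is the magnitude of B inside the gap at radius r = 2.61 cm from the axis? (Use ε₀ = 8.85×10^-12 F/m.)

3.21×10^-11 T

With E = V/d, dE/dt = 2.214×10^8 V/(m·s) and πR² = 0.01239 m², giving I_d = ε₀ πR² dE/dt = 2.428×10^-5 A.
∮B·dl = μ₀ I_d,enc with I_d,enc = I_d r²/R² = 4.194×10^-6 A; so B = μ₀ I_d,enc/(2πr) = 3.21×10^-11 T.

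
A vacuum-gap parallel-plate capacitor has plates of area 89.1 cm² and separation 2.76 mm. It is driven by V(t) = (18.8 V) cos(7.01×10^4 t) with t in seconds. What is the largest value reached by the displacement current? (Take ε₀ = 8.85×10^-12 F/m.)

3.77×10^-5 A

C = ε₀A/d = (8.85×10^-12)(8.91×10^-3)/(2.76×10^-3) = 2.857×10^-11 F; ω = 7.01×10^4 rad/s.
I_d = C dV/dt, so |I_d|_max = C V₀ ω = (2.857×10^-11)(18.8)(7.01×10^4) = 3.77×10^-5 A.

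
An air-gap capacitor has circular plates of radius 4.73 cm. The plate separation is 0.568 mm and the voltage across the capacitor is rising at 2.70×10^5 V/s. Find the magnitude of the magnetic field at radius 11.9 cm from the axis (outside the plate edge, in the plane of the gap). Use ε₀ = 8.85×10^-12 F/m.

4.97×10^-11 T

I_d = C dV/dt with C = ε₀πR²/d = 1.095×10^-10 F, so I_d = (1.095×10^-10)(2.70×10^5) = 2.956×10^-5 A.
For r ≥ R the full I_d is enclosed: B = μ₀ I_d/(2πr) = (4π×10^-7)(2.956×10^-5)/(2π·0.119) = 4.97×10^-11 T.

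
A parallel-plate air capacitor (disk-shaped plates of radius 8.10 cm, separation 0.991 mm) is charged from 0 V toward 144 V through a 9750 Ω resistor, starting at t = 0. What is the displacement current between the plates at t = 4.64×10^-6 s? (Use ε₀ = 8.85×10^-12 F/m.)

1.11×10^-3 A

C = ε₀A/d = (8.85×10^-12)(0.02061)/(9.91×10^-4) = 1.841×10^-10 F, so τ = RC = 1.795×10^-6 s.
The conduction current is I(t) = (V₀/R) e^(−t/τ), and the displacement current between the plates equals it.
t/τ = 2.585; I_d = (144/9750) · e^(−2.585) = (0.01477)(0.07540) = 1.11×10^-3 A.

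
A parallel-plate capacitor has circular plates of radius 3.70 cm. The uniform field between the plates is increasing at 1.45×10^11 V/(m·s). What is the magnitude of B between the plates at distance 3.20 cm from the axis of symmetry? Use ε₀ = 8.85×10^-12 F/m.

Through the whole plate area (πR² = 4.301×10^-3 m²), I_d = ε₀ πR² dE/dt = 5.519×10^-3 A.
∮B·dl = μ₀ I_d,enc with I_d,enc = I_d r²/R² = 4.128×10^-3 A; so B = μ₀ I_d,enc/(2πr) = 2.58×10^-8 T.

2.58×10^-8 T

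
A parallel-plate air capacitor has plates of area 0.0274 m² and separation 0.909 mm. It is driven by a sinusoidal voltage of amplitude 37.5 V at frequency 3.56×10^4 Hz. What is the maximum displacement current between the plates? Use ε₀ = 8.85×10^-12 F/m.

2.24×10^-3 A

C = ε₀A/d = (8.85×10^-12)(0.0274)/(9.09×10^-4) = 2.668×10^-10 F; ω = 2πf = 2.237×10^5 rad/s.
I_d = C dV/dt, so |I_d|_max = C V₀ ω = (2.668×10^-10)(37.5)(2.237×10^5) = 2.24×10^-3 A.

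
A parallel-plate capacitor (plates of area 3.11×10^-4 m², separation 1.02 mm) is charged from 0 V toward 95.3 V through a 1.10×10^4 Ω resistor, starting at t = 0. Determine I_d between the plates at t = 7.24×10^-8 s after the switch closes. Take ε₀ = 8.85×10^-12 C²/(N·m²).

C = ε₀A/d = (8.85×10^-12)(3.11×10^-4)/(1.02×10^-3) = 2.698×10^-12 F and τ = RC = 2.968×10^-8 s. I_d in the gap equals the RC charging current.
I_d(t) = (V₀/R) e^(−t/τ) = 8.664×10^-3 · e^(−2.439) = 7.56×10^-4 A.

7.56×10^-4 A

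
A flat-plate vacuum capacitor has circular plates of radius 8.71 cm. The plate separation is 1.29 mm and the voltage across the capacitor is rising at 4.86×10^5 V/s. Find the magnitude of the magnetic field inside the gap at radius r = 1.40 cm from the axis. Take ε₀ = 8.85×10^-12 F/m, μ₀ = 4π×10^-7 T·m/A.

2.93×10^-11 T

I_d = C dV/dt with C = ε₀πR²/d = 1.635×10^-10 F, so I_d = (1.635×10^-10)(4.86×10^5) = 7.946×10^-5 A.
An Ampèrian loop of radius r encloses a fraction (r/R)² of I_d. Then B·2πr = μ₀ I_d (r/R)², giving B = μ₀ I_d r/(2πR²) = 2.93×10^-11 T.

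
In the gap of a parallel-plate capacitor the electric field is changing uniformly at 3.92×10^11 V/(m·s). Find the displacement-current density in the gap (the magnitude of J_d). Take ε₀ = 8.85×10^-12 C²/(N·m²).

3.47 A/m²

J_d = ε₀ dE/dt = (8.85×10^-12)(3.92×10^11) = 3.47 A/m².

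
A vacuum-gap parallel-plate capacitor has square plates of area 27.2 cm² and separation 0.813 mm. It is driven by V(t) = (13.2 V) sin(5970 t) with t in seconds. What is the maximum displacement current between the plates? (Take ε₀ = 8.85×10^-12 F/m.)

2.33×10^-6 A

The displacement current equals the conduction current C dV/dt, which peaks at C V₀ ω.
With C = ε₀A/d = (8.85×10^-12)(2.72×10^-3)/(8.13×10^-4) = 2.961×10^-11 F and ω = 5970 rad/s, I_d,max = (2.961×10^-11)(13.2)(5970) = 2.33×10^-6 A.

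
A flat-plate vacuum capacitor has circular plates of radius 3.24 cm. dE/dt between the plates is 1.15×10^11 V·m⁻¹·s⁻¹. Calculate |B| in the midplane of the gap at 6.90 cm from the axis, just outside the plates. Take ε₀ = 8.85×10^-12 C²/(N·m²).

9.73×10^-9 T

Total displacement current: I_d = ε₀(πR²)(dE/dt) = (8.85×10^-12)(3.298×10^-3)(1.15×10^11) = 3.357×10^-3 A.
With r > R the enclosed displacement current is the full I_d; B = μ₀ I_d / (2πr) = 9.73×10^-9 T.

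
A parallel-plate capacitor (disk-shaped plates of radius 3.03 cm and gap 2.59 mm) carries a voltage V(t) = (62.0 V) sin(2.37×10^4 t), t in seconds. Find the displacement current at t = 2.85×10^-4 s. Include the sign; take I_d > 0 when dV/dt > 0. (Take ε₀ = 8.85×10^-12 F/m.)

C = ε₀A/d = (8.85×10^-12)(2.884×10^-3)/(2.59×10^-3) = 9.855×10^-12 F. dV/dt = V₀ω·cos(ωt); at ωt = 6.7545 rad this factor is 0.8910.
I_d = C dV/dt = (9.855×10^-12)(62.0)(2.37×10^4)(0.8910) = 1.29×10^-5 A.

1.29×10^-5 A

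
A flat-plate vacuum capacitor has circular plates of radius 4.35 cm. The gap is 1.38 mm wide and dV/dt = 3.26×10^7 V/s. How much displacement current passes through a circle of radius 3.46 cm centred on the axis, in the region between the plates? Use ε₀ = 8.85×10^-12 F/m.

I_d = C dV/dt with C = ε₀πR²/d = 3.813×10^-11 F, so I_d = (3.813×10^-11)(3.26×10^7) = 1.243×10^-3 A.
Since J_d is uniform, the enclosed fraction is (r/R)² = 0.6327, giving I_d,enc = 7.86×10^-4 A.

7.86×10^-4 A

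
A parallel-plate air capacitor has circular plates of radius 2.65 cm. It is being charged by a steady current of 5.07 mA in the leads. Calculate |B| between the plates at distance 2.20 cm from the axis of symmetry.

By continuity the displacement current in the gap matches the conduction current: I_d = 5.07×10^-3 A.
An Ampèrian loop of radius r encloses a fraction (r/R)² of I_d. Then B·2πr = μ₀ I_d (r/R)², giving B = μ₀ I_d r/(2πR²) = 3.18×10^-8 T.

3.18×10^-8 T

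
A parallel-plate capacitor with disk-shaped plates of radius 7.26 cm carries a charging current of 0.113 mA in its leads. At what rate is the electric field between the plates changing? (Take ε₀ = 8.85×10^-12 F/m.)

7.71×10^8 V/(m·s)

The displacement current between the plates equals the conduction current, I_d = 0.113 mA.
Since I_d = ε₀ A dE/dt, dE/dt = I_d/(ε₀A) = (1.13×10^-4)/((8.85×10^-12)(0.01656)) = 7.71×10^8 V/(m·s).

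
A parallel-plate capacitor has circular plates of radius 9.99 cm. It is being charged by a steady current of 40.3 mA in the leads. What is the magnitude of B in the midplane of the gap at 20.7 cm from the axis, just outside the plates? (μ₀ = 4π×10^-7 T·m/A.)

3.89×10^-8 T

By continuity the displacement current in the gap matches the conduction current: I_d = 0.0403 A.
For r ≥ R the full I_d is enclosed: B = μ₀ I_d/(2πr) = (4π×10^-7)(0.0403)/(2π·0.207) = 3.89×10^-8 T.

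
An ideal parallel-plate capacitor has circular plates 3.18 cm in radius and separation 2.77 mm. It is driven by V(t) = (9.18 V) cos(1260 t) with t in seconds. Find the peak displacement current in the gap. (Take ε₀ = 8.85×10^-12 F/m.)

1.17×10^-7 A

The displacement current equals the conduction current C dV/dt, which peaks at C V₀ ω.
With C = ε₀A/d = (8.85×10^-12)(3.177×10^-3)/(2.77×10^-3) = 1.015×10^-11 F and ω = 1260 rad/s, I_d,max = (1.015×10^-11)(9.18)(1260) = 1.17×10^-7 A.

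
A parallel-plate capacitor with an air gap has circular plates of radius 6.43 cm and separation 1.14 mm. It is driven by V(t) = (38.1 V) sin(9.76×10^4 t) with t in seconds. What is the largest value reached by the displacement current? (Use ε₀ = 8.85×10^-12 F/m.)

3.75×10^-4 A

The displacement current equals the conduction current C dV/dt, which peaks at C V₀ ω.
With C = ε₀A/d = (8.85×10^-12)(0.01299)/(1.14×10^-3) = 1.008×10^-10 F and ω = 9.76×10^4 rad/s, I_d,max = (1.008×10^-10)(38.1)(9.76×10^4) = 3.75×10^-4 A.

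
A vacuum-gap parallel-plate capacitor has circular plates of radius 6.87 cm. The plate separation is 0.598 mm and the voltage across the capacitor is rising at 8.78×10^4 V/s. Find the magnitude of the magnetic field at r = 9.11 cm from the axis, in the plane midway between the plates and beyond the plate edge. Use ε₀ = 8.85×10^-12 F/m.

I_d = C dV/dt with C = ε₀πR²/d = 2.195×10^-10 F, so I_d = (2.195×10^-10)(8.78×10^4) = 1.927×10^-5 A.
With r > R the enclosed displacement current is the full I_d; B = μ₀ I_d / (2πr) = 4.23×10^-11 T.

4.23×10^-11 T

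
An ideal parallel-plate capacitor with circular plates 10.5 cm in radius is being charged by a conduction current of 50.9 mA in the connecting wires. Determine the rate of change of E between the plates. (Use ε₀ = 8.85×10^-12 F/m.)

1.66×10^11 V/(m·s)

The displacement current between the plates equals the conduction current, I_d = 50.9 mA.
Inverting I_d = ε₀ A dE/dt gives dE/dt = 0.0509 / (8.85×10^-12 · 0.03464) = 1.66×10^11 V/(m·s).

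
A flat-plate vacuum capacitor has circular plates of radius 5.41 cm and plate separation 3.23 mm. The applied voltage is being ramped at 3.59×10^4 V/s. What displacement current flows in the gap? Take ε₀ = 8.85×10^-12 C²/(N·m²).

C = ε₀A/d = (8.85×10^-12)(9.195×10^-3)/(3.23×10^-3) = 2.519×10^-11 F.
I_d = C dV/dt = (2.519×10^-11)(3.59×10^4) = 9.04×10^-7 A.

9.04×10^-7 A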